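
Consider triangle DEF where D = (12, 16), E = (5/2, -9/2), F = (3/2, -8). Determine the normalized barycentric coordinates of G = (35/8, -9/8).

Signed area of the reference triangle: [DEF] = ½·(12·(-9/2−(-8)) + (5/2)·(-8−16) + (3/2)·(16−(-9/2))) = ½·(42 − 60 + 123/4) = 51/8.
[GEF] = ½·((35/8)·(-9/2−(-8)) + (5/2)·(-8−(-9/8)) + (3/2)·(-9/8−(-9/2))) = ½·(245/16 − 275/16 + 81/16) = 51/32, so the D-coordinate is (51/32)/(51/8) = 1/4.
[DGF] = ½·(12·(-9/8−(-8)) + (35/8)·(-8−16) + (3/2)·(16−(-9/8))) = ½·(165/2 − 105 + 411/16) = 51/32, so the E-coordinate is 1/4.
[DEG] = ½·(12·(-9/2−(-9/8)) + (5/2)·(-9/8−16) + (35/8)·(16−(-9/2))) = ½·(-81/2 − 685/16 + 1435/16) = 51/16, so the F-coordinate is 1/2.

(1/4, 1/4, 1/2)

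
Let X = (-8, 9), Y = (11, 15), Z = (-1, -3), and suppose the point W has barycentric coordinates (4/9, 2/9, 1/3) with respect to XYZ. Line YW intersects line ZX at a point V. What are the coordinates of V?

Line YW meets ZX where the Y-coordinate vanishes; zeroing W's Y-weight and renormalizing leaves Z, X-weights 1/3 : 4/9 → (3/7, 4/7).
So V = (3/7)·Z + (4/7)·X = (-5, 27/7).

(-5, 27/7)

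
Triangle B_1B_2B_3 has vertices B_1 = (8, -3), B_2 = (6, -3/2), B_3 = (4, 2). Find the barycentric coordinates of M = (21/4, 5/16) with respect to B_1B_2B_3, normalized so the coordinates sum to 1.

Signed area of the reference triangle: [B_1B_2B_3] = ½·(8·(-3/2−2) + 6·(2−(-3)) + 4·(-3−(-3/2))) = ½·(-28 + 30 − 6) = -2.
[MB_2B_3] = ½·((21/4)·(-3/2−2) + 6·(2−(5/16)) + 4·(5/16−(-3/2))) = ½·(-147/8 + 81/8 + 29/4) = -1/2, so the B_1-coordinate is (-1/2)/(-2) = 1/4.
[B_1MB_3] = ½·(8·(5/16−2) + (21/4)·(2−(-3)) + 4·(-3−(5/16))) = ½·(-27/2 + 105/4 − 53/4) = -1/4, so the B_2-coordinate is 1/8.
[B_1B_2M] = ½·(8·(-3/2−(5/16)) + 6·(5/16−(-3)) + (21/4)·(-3−(-3/2))) = ½·(-29/2 + 159/8 − 63/8) = -5/4, so the B_3-coordinate is 5/8.
Check: 1/4 + 1/8 + 5/8 = 1.

(1/4, 1/8, 5/8)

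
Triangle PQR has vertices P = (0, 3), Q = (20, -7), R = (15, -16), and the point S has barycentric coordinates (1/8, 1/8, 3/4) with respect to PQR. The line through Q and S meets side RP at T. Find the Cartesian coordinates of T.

(90/7, -93/7)

Line QS meets RP where the Q-coordinate vanishes; zeroing S's Q-weight and renormalizing leaves R, P-weights 3/4 : 1/8 → (6/7, 1/7).
So T = (6/7)·R + (1/7)·P = (90/7, -93/7).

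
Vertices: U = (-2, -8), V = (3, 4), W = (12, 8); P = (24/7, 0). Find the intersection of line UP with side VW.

(15/2, 6)

Barycentric coordinates of P with respect to UVW: (3/7, 2/7, 2/7).
On side VW the U-coordinate is zero; dropping P's U-weight 3/7 and renormalizing the remaining 2/7 : 2/7 gives weights 1/2, 1/2 on V, W.
Q = (1/2)·(3, 4) + (1/2)·(12, 8) = (15/2, 6).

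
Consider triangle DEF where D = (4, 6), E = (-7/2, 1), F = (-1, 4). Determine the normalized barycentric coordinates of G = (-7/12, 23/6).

Signed area of the reference triangle: [DEF] = ½·(4·(1−4) + (-7/2)·(4−6) + (-1)·(6−1)) = ½·(-12 + 7 − 5) = -5.
[GEF] = ½·((-7/12)·(1−4) + (-7/2)·(4−(23/6)) + (-1)·(23/6−1)) = ½·(7/4 − 7/12 − 17/6) = -5/6, so the D-coordinate is (-5/6)/(-5) = 1/6.
[DGF] = ½·(4·(23/6−4) + (-7/12)·(4−6) + (-1)·(6−(23/6))) = ½·(-2/3 + 7/6 − 13/6) = -5/6, so the E-coordinate is 1/6.
[DEG] = ½·(4·(1−(23/6)) + (-7/2)·(23/6−6) + (-7/12)·(6−1)) = ½·(-34/3 + 91/12 − 35/12) = -10/3, so the F-coordinate is 2/3.

(1/6, 1/6, 2/3)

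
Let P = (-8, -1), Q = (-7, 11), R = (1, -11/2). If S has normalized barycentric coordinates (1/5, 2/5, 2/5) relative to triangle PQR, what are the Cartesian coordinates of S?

S = (1/5)·P + (2/5)·Q + (2/5)·R.
x-coordinate: (1/5)·(-8) + (2/5)·(-7) + (2/5)·1 = -4.
y-coordinate: (1/5)·(-1) + (2/5)·11 + (2/5)·(-11/2) = 2.

(-4, 2)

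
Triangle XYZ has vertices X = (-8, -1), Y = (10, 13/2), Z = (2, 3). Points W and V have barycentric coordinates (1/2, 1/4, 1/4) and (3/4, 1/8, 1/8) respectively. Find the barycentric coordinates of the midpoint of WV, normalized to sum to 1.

(5/8, 3/16, 3/16)

Since both coordinate triples sum to 1, the midpoint's barycentrics are the componentwise average.
(1/2+3/4)/2 = 5/8; similarly 3/16 and 3/16.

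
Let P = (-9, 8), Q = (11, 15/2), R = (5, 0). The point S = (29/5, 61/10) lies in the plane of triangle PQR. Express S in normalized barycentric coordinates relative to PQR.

Signed area of the reference triangle: [PQR] = ½·((-9)·(15/2−0) + 11·(0−8) + 5·(8−(15/2))) = ½·(-135/2 − 88 + 5/2) = -153/2.
[SQR] = ½·((29/5)·(15/2−0) + 11·(0−(61/10)) + 5·(61/10−(15/2))) = ½·(87/2 − 671/10 − 7) = -153/10, so the P-coordinate is (-153/10)/(-153/2) = 1/5.
[PSR] = ½·((-9)·(61/10−0) + (29/5)·(0−8) + 5·(8−(61/10))) = ½·(-549/10 − 232/5 + 19/2) = -459/10, so the Q-coordinate is 3/5.
[PQS] = ½·((-9)·(15/2−(61/10)) + 11·(61/10−8) + (29/5)·(8−(15/2))) = ½·(-63/5 − 209/10 + 29/10) = -153/10, so the R-coordinate is 1/5.
Check: 1/5 + 3/5 + 1/5 = 1.

(1/5, 3/5, 1/5)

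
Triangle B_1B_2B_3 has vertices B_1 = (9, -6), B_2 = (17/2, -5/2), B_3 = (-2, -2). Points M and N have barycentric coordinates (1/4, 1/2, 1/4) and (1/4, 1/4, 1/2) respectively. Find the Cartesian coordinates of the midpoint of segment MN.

(75/16, -51/16)

Barycentric coordinates of the midpoint are the average: (1/4, 3/8, 3/8).
Converting: (1/4)·B_1 + (3/8)·B_2 + (3/8)·B_3 = (75/16, -51/16).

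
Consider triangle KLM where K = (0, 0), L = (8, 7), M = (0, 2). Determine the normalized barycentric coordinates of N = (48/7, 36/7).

Signed area of the reference triangle: [KLM] = ½·(0·(7−2) + 8·(2−0) + 0·(0−7)) = ½·(0 + 16 + 0) = 8.
[NLM] = ½·((48/7)·(7−2) + 8·(2−(36/7)) + 0·(36/7−7)) = ½·(240/7 − 176/7 + 0) = 32/7, so the K-coordinate is (32/7)/8 = 4/7.
[KNM] = ½·(0·(36/7−2) + (48/7)·(2−0) + 0·(0−(36/7))) = ½·(0 + 96/7 + 0) = 48/7, so the L-coordinate is 6/7.
[KLN] = ½·(0·(7−(36/7)) + 8·(36/7−0) + (48/7)·(0−7)) = ½·(0 + 288/7 − 48) = -24/7, so the M-coordinate is -3/7.
Check: 4/7 + 6/7 − 3/7 = 1.

(4/7, 6/7, -3/7)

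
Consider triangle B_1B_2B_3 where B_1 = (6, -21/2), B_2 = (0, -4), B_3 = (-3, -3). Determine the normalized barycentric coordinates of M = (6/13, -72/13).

Signed area of the reference triangle: [B_1B_2B_3] = ½·(6·(-4−(-3)) + 0·(-3−(-21/2)) + (-3)·(-21/2−(-4))) = ½·(-6 + 0 + 39/2) = 27/4.
[MB_2B_3] = ½·((6/13)·(-4−(-3)) + 0·(-3−(-72/13)) + (-3)·(-72/13−(-4))) = ½·(-6/13 + 0 + 60/13) = 27/13, so the B_1-coordinate is (27/13)/(27/4) = 4/13.
[B_1MB_3] = ½·(6·(-72/13−(-3)) + (6/13)·(-3−(-21/2)) + (-3)·(-21/2−(-72/13))) = ½·(-198/13 + 45/13 + 387/26) = 81/52, so the B_2-coordinate is 3/13.
[B_1B_2M] = ½·(6·(-4−(-72/13)) + 0·(-72/13−(-21/2)) + (6/13)·(-21/2−(-4))) = ½·(120/13 + 0 − 3) = 81/26, so the B_3-coordinate is 6/13.

(4/13, 3/13, 6/13)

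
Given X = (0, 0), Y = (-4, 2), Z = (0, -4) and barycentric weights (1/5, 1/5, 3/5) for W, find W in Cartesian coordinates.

(-4/5, -2)

W = (1/5)·X + (1/5)·Y + (3/5)·Z.
x-coordinate: (1/5)·0 + (1/5)·(-4) + (3/5)·0 = -4/5.
y-coordinate: (1/5)·0 + (1/5)·2 + (3/5)·(-4) = -2.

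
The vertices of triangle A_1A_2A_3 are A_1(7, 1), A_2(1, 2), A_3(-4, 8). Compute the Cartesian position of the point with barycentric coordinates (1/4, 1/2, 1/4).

P = (1/4)·A_1 + (1/2)·A_2 + (1/4)·A_3.
x-coordinate: (1/4)·7 + (1/2)·1 + (1/4)·(-4) = 5/4.
y-coordinate: (1/4)·1 + (1/2)·2 + (1/4)·8 = 13/4.

(5/4, 13/4)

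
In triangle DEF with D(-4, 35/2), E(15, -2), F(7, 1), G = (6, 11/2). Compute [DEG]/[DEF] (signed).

1/3

[DEF] = ½·((-4)·(-2−1) + 15·(1−(35/2)) + 7·(35/2−(-2))) = ½·(12 − 495/2 + 273/2) = -99/2.
[DEG] = ½·((-4)·(-2−(11/2)) + 15·(11/2−(35/2)) + 6·(35/2−(-2))) = ½·(30 − 180 + 117) = -33/2, so the ratio is (-33/2)/(-99/2) = 1/3.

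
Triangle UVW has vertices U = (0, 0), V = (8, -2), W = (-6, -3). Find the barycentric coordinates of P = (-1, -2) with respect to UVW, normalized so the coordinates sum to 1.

(1/4, 1/4, 1/2)

Signed area of the reference triangle: [UVW] = ½·(0·(-2−(-3)) + 8·(-3−0) + (-6)·(0−(-2))) = ½·(0 − 24 − 12) = -18.
[PVW] = ½·((-1)·(-2−(-3)) + 8·(-3−(-2)) + (-6)·(-2−(-2))) = ½·(-1 − 8 + 0) = -9/2, so the U-coordinate is (-9/2)/(-18) = 1/4.
[UPW] = ½·(0·(-2−(-3)) + (-1)·(-3−0) + (-6)·(0−(-2))) = ½·(0 + 3 − 12) = -9/2, so the V-coordinate is 1/4.
[UVP] = ½·(0·(-2−(-2)) + 8·(-2−0) + (-1)·(0−(-2))) = ½·(0 − 16 − 2) = -9, so the W-coordinate is 1/2.
Check: 1/4 + 1/4 + 1/2 = 1.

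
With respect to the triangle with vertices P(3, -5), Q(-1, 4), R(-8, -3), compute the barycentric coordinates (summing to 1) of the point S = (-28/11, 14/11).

(1/11, 7/11, 3/11)

Signed area of the reference triangle: [PQR] = ½·(3·(4−(-3)) + (-1)·(-3−(-5)) + (-8)·(-5−4)) = ½·(21 − 2 + 72) = 91/2.
[SQR] = ½·((-28/11)·(4−(-3)) + (-1)·(-3−(14/11)) + (-8)·(14/11−4)) = ½·(-196/11 + 47/11 + 240/11) = 91/22, so the P-coordinate is (91/22)/(91/2) = 1/11.
[PSR] = ½·(3·(14/11−(-3)) + (-28/11)·(-3−(-5)) + (-8)·(-5−(14/11))) = ½·(141/11 − 56/11 + 552/11) = 637/22, so the Q-coordinate is 7/11.
[PQS] = ½·(3·(4−(14/11)) + (-1)·(14/11−(-5)) + (-28/11)·(-5−4)) = ½·(90/11 − 69/11 + 252/11) = 273/22, so the R-coordinate is 3/11.
Check: 1/11 + 7/11 + 3/11 = 1.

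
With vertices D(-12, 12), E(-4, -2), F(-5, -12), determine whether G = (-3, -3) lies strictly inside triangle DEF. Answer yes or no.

no

Barycentric coordinates of G: (-11/94, 111/94, -3/47).
The three coordinates are negative, positive, negative; a point is interior exactly when all three are positive.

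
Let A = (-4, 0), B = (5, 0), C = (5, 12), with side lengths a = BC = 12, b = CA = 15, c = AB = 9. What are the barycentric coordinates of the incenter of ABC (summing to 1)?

The incenter has barycentric coordinates proportional to the opposite side lengths: (12 : 15 : 9).
Normalizing by 12+15+9 = 36 gives (1/3, 5/12, 1/4).

(1/3, 5/12, 1/4)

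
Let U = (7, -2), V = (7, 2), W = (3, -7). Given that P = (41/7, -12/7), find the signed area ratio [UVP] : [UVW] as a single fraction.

[UVW] = ½·(7·(2−(-7)) + 7·(-7−(-2)) + 3·(-2−2)) = ½·(63 − 35 − 12) = 8.
[UVP] = ½·(7·(2−(-12/7)) + 7·(-12/7−(-2)) + (41/7)·(-2−2)) = ½·(26 + 2 − 164/7) = 16/7, so the ratio is (16/7)/8 = 2/7.

2/7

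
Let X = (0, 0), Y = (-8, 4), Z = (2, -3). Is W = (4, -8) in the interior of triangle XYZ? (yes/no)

no

Barycentric coordinates of W: (-9/4, 1/4, 3).
The three coordinates are negative, positive, positive; a point is interior exactly when all three are positive.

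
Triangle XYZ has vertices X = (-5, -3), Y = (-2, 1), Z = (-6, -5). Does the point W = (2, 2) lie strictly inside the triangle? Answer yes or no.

no

Barycentric coordinates of W: (-10, 9/2, 13/2).
The three coordinates are negative, positive, positive; a point is interior exactly when all three are positive.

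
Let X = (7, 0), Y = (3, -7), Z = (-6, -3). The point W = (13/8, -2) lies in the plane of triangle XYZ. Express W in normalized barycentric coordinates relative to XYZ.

(1/2, 1/8, 3/8)

Signed area of the reference triangle: [XYZ] = ½·(7·(-7−(-3)) + 3·(-3−0) + (-6)·(0−(-7))) = ½·(-28 − 9 − 42) = -79/2.
[WYZ] = ½·((13/8)·(-7−(-3)) + 3·(-3−(-2)) + (-6)·(-2−(-7))) = ½·(-13/2 − 3 − 30) = -79/4, so the X-coordinate is (-79/4)/(-79/2) = 1/2.
[XWZ] = ½·(7·(-2−(-3)) + (13/8)·(-3−0) + (-6)·(0−(-2))) = ½·(7 − 39/8 − 12) = -79/16, so the Y-coordinate is 1/8.
[XYW] = ½·(7·(-7−(-2)) + 3·(-2−0) + (13/8)·(0−(-7))) = ½·(-35 − 6 + 91/8) = -237/16, so the Z-coordinate is 3/8.
Check: 1/2 + 1/8 + 3/8 = 1.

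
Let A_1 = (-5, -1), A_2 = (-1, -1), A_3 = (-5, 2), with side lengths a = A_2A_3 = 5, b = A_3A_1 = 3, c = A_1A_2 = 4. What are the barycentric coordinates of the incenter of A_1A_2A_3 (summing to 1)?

The incenter has barycentric coordinates proportional to the opposite side lengths: (5 : 3 : 4).
Normalizing by 5+3+4 = 12 gives (5/12, 1/4, 1/3).

(5/12, 1/4, 1/3)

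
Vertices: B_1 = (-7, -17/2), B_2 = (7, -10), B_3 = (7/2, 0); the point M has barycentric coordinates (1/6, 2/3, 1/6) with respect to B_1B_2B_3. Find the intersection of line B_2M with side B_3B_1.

Line B_2M meets B_3B_1 where the B_2-coordinate vanishes; zeroing M's B_2-weight and renormalizing leaves B_3, B_1-weights 1/6 : 1/6 → (1/2, 1/2).
So N = (1/2)·B_3 + (1/2)·B_1 = (-7/4, -17/4).

(-7/4, -17/4)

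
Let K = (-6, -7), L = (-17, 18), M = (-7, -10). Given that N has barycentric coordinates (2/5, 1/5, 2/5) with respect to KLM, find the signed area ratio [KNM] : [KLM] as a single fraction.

1/5

The signed ratio [KNM]/[KLM] equals the barycentric coordinate of N at vertex L, which is 1/5.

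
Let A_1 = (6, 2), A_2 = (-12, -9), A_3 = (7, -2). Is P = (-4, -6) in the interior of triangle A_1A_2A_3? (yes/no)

Barycentric coordinates of P: (1/83, 48/83, 34/83).
The three coordinates are positive, positive, positive; a point is interior exactly when all three are positive.

yes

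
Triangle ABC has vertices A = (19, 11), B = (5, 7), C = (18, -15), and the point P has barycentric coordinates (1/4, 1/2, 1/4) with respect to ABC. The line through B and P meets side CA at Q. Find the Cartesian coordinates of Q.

(37/2, -2)

Line BP meets CA where the B-coordinate vanishes; zeroing P's B-weight and renormalizing leaves C, A-weights 1/4 : 1/4 → (1/2, 1/2).
So Q = (1/2)·C + (1/2)·A = (37/2, -2).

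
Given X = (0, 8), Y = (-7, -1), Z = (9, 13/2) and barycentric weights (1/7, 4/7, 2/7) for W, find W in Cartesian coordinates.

W = (1/7)·X + (4/7)·Y + (2/7)·Z.
x-coordinate: (1/7)·0 + (4/7)·(-7) + (2/7)·9 = -10/7.
y-coordinate: (1/7)·8 + (4/7)·(-1) + (2/7)·(13/2) = 17/7.

(-10/7, 17/7)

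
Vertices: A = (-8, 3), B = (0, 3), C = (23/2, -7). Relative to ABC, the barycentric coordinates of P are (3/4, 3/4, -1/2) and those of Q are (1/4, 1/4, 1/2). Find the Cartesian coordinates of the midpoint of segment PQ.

(-4, 3)

Barycentric coordinates of the midpoint are the average: (1/2, 1/2, 0).
Converting: (1/2)·A + (1/2)·B + 0·C = (-4, 3).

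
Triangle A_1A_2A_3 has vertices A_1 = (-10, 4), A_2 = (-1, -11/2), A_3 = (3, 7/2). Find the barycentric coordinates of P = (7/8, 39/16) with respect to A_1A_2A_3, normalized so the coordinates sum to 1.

Signed area of the reference triangle: [A_1A_2A_3] = ½·((-10)·(-11/2−(7/2)) + (-1)·(7/2−4) + 3·(4−(-11/2))) = ½·(90 + 1/2 + 57/2) = 119/2.
[PA_2A_3] = ½·((7/8)·(-11/2−(7/2)) + (-1)·(7/2−(39/16)) + 3·(39/16−(-11/2))) = ½·(-63/8 − 17/16 + 381/16) = 119/16, so the A_1-coordinate is (119/16)/(119/2) = 1/8.
[A_1PA_3] = ½·((-10)·(39/16−(7/2)) + (7/8)·(7/2−4) + 3·(4−(39/16))) = ½·(85/8 − 7/16 + 75/16) = 119/16, so the A_2-coordinate is 1/8.
[A_1A_2P] = ½·((-10)·(-11/2−(39/16)) + (-1)·(39/16−4) + (7/8)·(4−(-11/2))) = ½·(635/8 + 25/16 + 133/16) = 357/8, so the A_3-coordinate is 3/4.

(1/8, 1/8, 3/4)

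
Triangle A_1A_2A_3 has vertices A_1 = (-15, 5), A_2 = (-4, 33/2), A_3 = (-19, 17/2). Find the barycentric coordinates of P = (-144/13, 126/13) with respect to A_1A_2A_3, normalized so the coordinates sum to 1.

(7/13, 5/13, 1/13)

Signed area of the reference triangle: [A_1A_2A_3] = ½·((-15)·(33/2−(17/2)) + (-4)·(17/2−5) + (-19)·(5−(33/2))) = ½·(-120 − 14 + 437/2) = 169/4.
[PA_2A_3] = ½·((-144/13)·(33/2−(17/2)) + (-4)·(17/2−(126/13)) + (-19)·(126/13−(33/2))) = ½·(-1152/13 + 62/13 + 3363/26) = 91/4, so the A_1-coordinate is (91/4)/(169/4) = 7/13.
[A_1PA_3] = ½·((-15)·(126/13−(17/2)) + (-144/13)·(17/2−5) + (-19)·(5−(126/13))) = ½·(-465/26 − 504/13 + 1159/13) = 65/4, so the A_2-coordinate is 5/13.
[A_1A_2P] = ½·((-15)·(33/2−(126/13)) + (-4)·(126/13−5) + (-144/13)·(5−(33/2))) = ½·(-2655/26 − 244/13 + 1656/13) = 13/4, so the A_3-coordinate is 1/13.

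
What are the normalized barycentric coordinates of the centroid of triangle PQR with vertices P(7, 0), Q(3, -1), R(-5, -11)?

(1/3, 1/3, 1/3)

The centroid is the average of the vertices, so each weight is 1/3.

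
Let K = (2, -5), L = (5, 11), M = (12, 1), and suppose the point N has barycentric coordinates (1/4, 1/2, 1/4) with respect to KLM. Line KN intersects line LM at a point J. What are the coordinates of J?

(22/3, 23/3)

Line KN meets LM where the K-coordinate vanishes; zeroing N's K-weight and renormalizing leaves L, M-weights 1/2 : 1/4 → (2/3, 1/3).
So J = (2/3)·L + (1/3)·M = (22/3, 23/3).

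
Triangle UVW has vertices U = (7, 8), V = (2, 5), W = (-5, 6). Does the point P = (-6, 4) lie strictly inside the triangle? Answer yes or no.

no

Barycentric coordinates of P: (-15/26, 11/13, 19/26).
The three coordinates are negative, positive, positive; a point is interior exactly when all three are positive.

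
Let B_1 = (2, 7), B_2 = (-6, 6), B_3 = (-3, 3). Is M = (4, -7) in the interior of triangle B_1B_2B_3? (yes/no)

Barycentric coordinates of M: (-1/3, -26/9, 38/9).
The three coordinates are negative, negative, positive; a point is interior exactly when all three are positive.

no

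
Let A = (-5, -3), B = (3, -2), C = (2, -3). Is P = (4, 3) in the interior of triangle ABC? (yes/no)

no

Barycentric coordinates of P: (4/7, 6, -39/7).
The three coordinates are positive, positive, negative; a point is interior exactly when all three are positive.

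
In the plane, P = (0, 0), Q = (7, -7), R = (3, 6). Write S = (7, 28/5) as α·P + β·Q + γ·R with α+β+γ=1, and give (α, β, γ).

(-4/5, 2/5, 7/5)

Signed area of the reference triangle: [PQR] = ½·(0·(-7−6) + 7·(6−0) + 3·(0−(-7))) = ½·(0 + 42 + 21) = 63/2.
[SQR] = ½·(7·(-7−6) + 7·(6−(28/5)) + 3·(28/5−(-7))) = ½·(-91 + 14/5 + 189/5) = -126/5, so the P-coordinate is (-126/5)/(63/2) = -4/5.
[PSR] = ½·(0·(28/5−6) + 7·(6−0) + 3·(0−(28/5))) = ½·(0 + 42 − 84/5) = 63/5, so the Q-coordinate is 2/5.
[PQS] = ½·(0·(-7−(28/5)) + 7·(28/5−0) + 7·(0−(-7))) = ½·(0 + 196/5 + 49) = 441/10, so the R-coordinate is 7/5.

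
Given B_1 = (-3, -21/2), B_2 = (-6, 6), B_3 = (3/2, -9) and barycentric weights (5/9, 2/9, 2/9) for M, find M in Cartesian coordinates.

(-8/3, -13/2)

M = (5/9)·B_1 + (2/9)·B_2 + (2/9)·B_3.
x-coordinate: (5/9)·(-3) + (2/9)·(-6) + (2/9)·(3/2) = -8/3.
y-coordinate: (5/9)·(-21/2) + (2/9)·6 + (2/9)·(-9) = -13/2.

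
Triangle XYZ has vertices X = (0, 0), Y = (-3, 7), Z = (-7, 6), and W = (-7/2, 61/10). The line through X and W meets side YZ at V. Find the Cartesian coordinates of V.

Barycentric coordinates of W with respect to XYZ: (1/10, 7/10, 1/5).
On side YZ the X-coordinate is zero; dropping W's X-weight 1/10 and renormalizing the remaining 7/10 : 1/5 gives weights 7/9, 2/9 on Y, Z.
V = (7/9)·(-3, 7) + (2/9)·(-7, 6) = (-35/9, 61/9).

(-35/9, 61/9)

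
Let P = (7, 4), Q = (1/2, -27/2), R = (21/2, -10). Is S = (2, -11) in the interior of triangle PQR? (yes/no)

yes

Barycentric coordinates of S: (79/609, 70/87, 40/609).
The three coordinates are positive, positive, positive; a point is interior exactly when all three are positive.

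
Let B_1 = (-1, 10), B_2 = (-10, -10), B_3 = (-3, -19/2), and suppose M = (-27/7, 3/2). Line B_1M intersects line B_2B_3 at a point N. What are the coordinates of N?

(-23/3, -59/6)

Barycentric coordinates of M with respect to B_1B_2B_3: (4/7, 2/7, 1/7).
On side B_2B_3 the B_1-coordinate is zero; dropping M's B_1-weight 4/7 and renormalizing the remaining 2/7 : 1/7 gives weights 2/3, 1/3 on B_2, B_3.
N = (2/3)·(-10, -10) + (1/3)·(-3, -19/2) = (-23/3, -59/6).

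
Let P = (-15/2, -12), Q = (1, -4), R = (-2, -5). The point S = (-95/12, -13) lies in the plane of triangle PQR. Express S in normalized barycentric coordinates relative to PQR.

(7/6, 1/6, -1/3)

Signed area of the reference triangle: [PQR] = ½·((-15/2)·(-4−(-5)) + 1·(-5−(-12)) + (-2)·(-12−(-4))) = ½·(-15/2 + 7 + 16) = 31/4.
[SQR] = ½·((-95/12)·(-4−(-5)) + 1·(-5−(-13)) + (-2)·(-13−(-4))) = ½·(-95/12 + 8 + 18) = 217/24, so the P-coordinate is (217/24)/(31/4) = 7/6.
[PSR] = ½·((-15/2)·(-13−(-5)) + (-95/12)·(-5−(-12)) + (-2)·(-12−(-13))) = ½·(60 − 665/12 − 2) = 31/24, so the Q-coordinate is 1/6.
[PQS] = ½·((-15/2)·(-4−(-13)) + 1·(-13−(-12)) + (-95/12)·(-12−(-4))) = ½·(-135/2 − 1 + 190/3) = -31/12, so the R-coordinate is -1/3.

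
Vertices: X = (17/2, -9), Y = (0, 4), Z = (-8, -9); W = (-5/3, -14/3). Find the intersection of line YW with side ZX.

(-5/2, -9)

Barycentric coordinates of W with respect to XYZ: (2/9, 1/3, 4/9).
On side ZX the Y-coordinate is zero; dropping W's Y-weight 1/3 and renormalizing the remaining 4/9 : 2/9 gives weights 2/3, 1/3 on Z, X.
V = (2/3)·(-8, -9) + (1/3)·(17/2, -9) = (-5/2, -9).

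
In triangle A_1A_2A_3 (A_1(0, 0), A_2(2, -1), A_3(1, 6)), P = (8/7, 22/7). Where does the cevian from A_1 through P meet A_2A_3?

Barycentric coordinates of P with respect to A_1A_2A_3: (1/7, 2/7, 4/7).
On side A_2A_3 the A_1-coordinate is zero; dropping P's A_1-weight 1/7 and renormalizing the remaining 2/7 : 4/7 gives weights 1/3, 2/3 on A_2, A_3.
Q = (1/3)·(2, -1) + (2/3)·(1, 6) = (4/3, 11/3).

(4/3, 11/3)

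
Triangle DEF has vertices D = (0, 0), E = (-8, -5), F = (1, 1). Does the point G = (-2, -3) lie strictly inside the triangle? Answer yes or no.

no

Barycentric coordinates of G: (6, -1/3, -14/3).
The three coordinates are positive, negative, negative; a point is interior exactly when all three are positive.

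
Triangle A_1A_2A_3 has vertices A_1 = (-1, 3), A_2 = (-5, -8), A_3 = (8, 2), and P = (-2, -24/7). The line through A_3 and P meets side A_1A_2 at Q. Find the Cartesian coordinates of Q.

(-11/3, -13/3)

Barycentric coordinates of P with respect to A_1A_2A_3: (2/7, 4/7, 1/7).
On side A_1A_2 the A_3-coordinate is zero; dropping P's A_3-weight 1/7 and renormalizing the remaining 2/7 : 4/7 gives weights 1/3, 2/3 on A_1, A_2.
Q = (1/3)·(-1, 3) + (2/3)·(-5, -8) = (-11/3, -13/3).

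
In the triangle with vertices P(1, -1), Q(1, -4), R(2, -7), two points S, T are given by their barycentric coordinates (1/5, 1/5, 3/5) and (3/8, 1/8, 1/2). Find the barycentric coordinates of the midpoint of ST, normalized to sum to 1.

(23/80, 13/80, 11/20)

Since both coordinate triples sum to 1, the midpoint's barycentrics are the componentwise average.
(1/5+3/8)/2 = 23/80; similarly 13/80 and 11/20.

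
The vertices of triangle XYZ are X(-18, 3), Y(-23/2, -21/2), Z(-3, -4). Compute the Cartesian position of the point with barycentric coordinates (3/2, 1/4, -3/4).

W = (3/2)·X + (1/4)·Y + (-3/4)·Z.
x-coordinate: (3/2)·(-18) + (1/4)·(-23/2) + (-3/4)·(-3) = -221/8.
y-coordinate: (3/2)·3 + (1/4)·(-21/2) + (-3/4)·(-4) = 39/8.

(-221/8, 39/8)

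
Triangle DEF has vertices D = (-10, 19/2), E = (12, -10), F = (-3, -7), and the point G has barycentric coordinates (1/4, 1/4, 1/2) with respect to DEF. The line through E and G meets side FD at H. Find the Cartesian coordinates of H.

(-16/3, -3/2)

Line EG meets FD where the E-coordinate vanishes; zeroing G's E-weight and renormalizing leaves F, D-weights 1/2 : 1/4 → (2/3, 1/3).
So H = (2/3)·F + (1/3)·D = (-16/3, -3/2).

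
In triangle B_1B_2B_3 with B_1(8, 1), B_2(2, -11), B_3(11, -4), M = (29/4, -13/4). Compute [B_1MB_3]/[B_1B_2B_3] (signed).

1/4

[B_1B_2B_3] = ½·(8·(-11−(-4)) + 2·(-4−1) + 11·(1−(-11))) = ½·(-56 − 10 + 132) = 33.
[B_1MB_3] = ½·(8·(-13/4−(-4)) + (29/4)·(-4−1) + 11·(1−(-13/4))) = ½·(6 − 145/4 + 187/4) = 33/4, so the ratio is (33/4)/33 = 1/4.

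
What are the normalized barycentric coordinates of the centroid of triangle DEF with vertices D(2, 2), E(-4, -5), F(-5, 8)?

The centroid is the average of the vertices, so each weight is 1/3.

(1/3, 1/3, 1/3)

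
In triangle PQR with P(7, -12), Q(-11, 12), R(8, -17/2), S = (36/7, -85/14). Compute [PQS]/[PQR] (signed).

5/7

[PQR] = ½·(7·(12−(-17/2)) + (-11)·(-17/2−(-12)) + 8·(-12−12)) = ½·(287/2 − 77/2 − 192) = -87/2.
[PQS] = ½·(7·(12−(-85/14)) + (-11)·(-85/14−(-12)) + (36/7)·(-12−12)) = ½·(253/2 − 913/14 − 864/7) = -435/14, so the ratio is (-435/14)/(-87/2) = 5/7.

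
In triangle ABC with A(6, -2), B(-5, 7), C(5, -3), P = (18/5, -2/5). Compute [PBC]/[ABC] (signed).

[ABC] = ½·(6·(7−(-3)) + (-5)·(-3−(-2)) + 5·(-2−7)) = ½·(60 + 5 − 45) = 10.
[PBC] = ½·((18/5)·(7−(-3)) + (-5)·(-3−(-2/5)) + 5·(-2/5−7)) = ½·(36 + 13 − 37) = 6, so the ratio is 6/10 = 3/5.

3/5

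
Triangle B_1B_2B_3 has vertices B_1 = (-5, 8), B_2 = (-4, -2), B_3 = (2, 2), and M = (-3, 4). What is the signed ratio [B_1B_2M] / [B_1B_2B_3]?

1/4

[B_1B_2B_3] = ½·((-5)·(-2−2) + (-4)·(2−8) + 2·(8−(-2))) = ½·(20 + 24 + 20) = 32.
[B_1B_2M] = ½·((-5)·(-2−4) + (-4)·(4−8) + (-3)·(8−(-2))) = ½·(30 + 16 − 30) = 8, so the ratio is 8/32 = 1/4.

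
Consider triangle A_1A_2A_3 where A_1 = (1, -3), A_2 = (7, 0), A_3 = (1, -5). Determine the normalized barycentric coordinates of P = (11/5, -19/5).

Signed area of the reference triangle: [A_1A_2A_3] = ½·(1·(0−(-5)) + 7·(-5−(-3)) + 1·(-3−0)) = ½·(5 − 14 − 3) = -6.
[PA_2A_3] = ½·((11/5)·(0−(-5)) + 7·(-5−(-19/5)) + 1·(-19/5−0)) = ½·(11 − 42/5 − 19/5) = -3/5, so the A_1-coordinate is (-3/5)/(-6) = 1/10.
[A_1PA_3] = ½·(1·(-19/5−(-5)) + (11/5)·(-5−(-3)) + 1·(-3−(-19/5))) = ½·(6/5 − 22/5 + 4/5) = -6/5, so the A_2-coordinate is 1/5.
[A_1A_2P] = ½·(1·(0−(-19/5)) + 7·(-19/5−(-3)) + (11/5)·(-3−0)) = ½·(19/5 − 28/5 − 33/5) = -21/5, so the A_3-coordinate is 7/10.

(1/10, 1/5, 7/10)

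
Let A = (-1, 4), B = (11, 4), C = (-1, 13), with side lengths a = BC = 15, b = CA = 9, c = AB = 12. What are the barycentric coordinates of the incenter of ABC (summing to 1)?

The incenter has barycentric coordinates proportional to the opposite side lengths: (15 : 9 : 12).
Normalizing by 15+9+12 = 36 gives (5/12, 1/4, 1/3).

(5/12, 1/4, 1/3)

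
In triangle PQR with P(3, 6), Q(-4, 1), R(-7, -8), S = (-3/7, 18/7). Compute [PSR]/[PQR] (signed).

2/7

[PQR] = ½·(3·(1−(-8)) + (-4)·(-8−6) + (-7)·(6−1)) = ½·(27 + 56 − 35) = 24.
[PSR] = ½·(3·(18/7−(-8)) + (-3/7)·(-8−6) + (-7)·(6−(18/7))) = ½·(222/7 + 6 − 24) = 48/7, so the ratio is (48/7)/24 = 2/7.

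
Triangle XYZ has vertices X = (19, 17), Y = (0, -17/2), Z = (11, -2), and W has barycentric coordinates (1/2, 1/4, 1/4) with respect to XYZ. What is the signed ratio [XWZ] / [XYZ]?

The signed ratio [XWZ]/[XYZ] equals the barycentric coordinate of W at vertex Y, which is 1/4.

1/4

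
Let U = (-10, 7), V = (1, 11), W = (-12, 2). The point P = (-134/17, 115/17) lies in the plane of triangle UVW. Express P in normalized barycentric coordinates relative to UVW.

Signed area of the reference triangle: [UVW] = ½·((-10)·(11−2) + 1·(2−7) + (-12)·(7−11)) = ½·(-90 − 5 + 48) = -47/2.
[PVW] = ½·((-134/17)·(11−2) + 1·(2−(115/17)) + (-12)·(115/17−11)) = ½·(-1206/17 − 81/17 + 864/17) = -423/34, so the U-coordinate is (-423/34)/(-47/2) = 9/17.
[UPW] = ½·((-10)·(115/17−2) + (-134/17)·(2−7) + (-12)·(7−(115/17))) = ½·(-810/17 + 670/17 − 48/17) = -94/17, so the V-coordinate is 4/17.
[UVP] = ½·((-10)·(11−(115/17)) + 1·(115/17−7) + (-134/17)·(7−11)) = ½·(-720/17 − 4/17 + 536/17) = -94/17, so the W-coordinate is 4/17.
Check: 9/17 + 4/17 + 4/17 = 1.

(9/17, 4/17, 4/17)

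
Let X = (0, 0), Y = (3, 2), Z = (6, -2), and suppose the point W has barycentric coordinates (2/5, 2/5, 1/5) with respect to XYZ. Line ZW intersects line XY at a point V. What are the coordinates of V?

(3/2, 1)

Line ZW meets XY where the Z-coordinate vanishes; zeroing W's Z-weight and renormalizing leaves X, Y-weights 2/5 : 2/5 → (1/2, 1/2).
So V = (1/2)·X + (1/2)·Y = (3/2, 1).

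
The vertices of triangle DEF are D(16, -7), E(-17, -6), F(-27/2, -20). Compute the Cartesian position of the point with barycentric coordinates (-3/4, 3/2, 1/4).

G = (-3/4)·D + (3/2)·E + (1/4)·F.
x-coordinate: (-3/4)·16 + (3/2)·(-17) + (1/4)·(-27/2) = -327/8.
y-coordinate: (-3/4)·(-7) + (3/2)·(-6) + (1/4)·(-20) = -35/4.

(-327/8, -35/4)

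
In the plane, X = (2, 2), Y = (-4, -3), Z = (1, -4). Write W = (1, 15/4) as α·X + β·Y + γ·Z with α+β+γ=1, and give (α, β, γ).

(5/4, 1/4, -1/2)

Signed area of the reference triangle: [XYZ] = ½·(2·(-3−(-4)) + (-4)·(-4−2) + 1·(2−(-3))) = ½·(2 + 24 + 5) = 31/2.
[WYZ] = ½·(1·(-3−(-4)) + (-4)·(-4−(15/4)) + 1·(15/4−(-3))) = ½·(1 + 31 + 27/4) = 155/8, so the X-coordinate is (155/8)/(31/2) = 5/4.
[XWZ] = ½·(2·(15/4−(-4)) + 1·(-4−2) + 1·(2−(15/4))) = ½·(31/2 − 6 − 7/4) = 31/8, so the Y-coordinate is 1/4.
[XYW] = ½·(2·(-3−(15/4)) + (-4)·(15/4−2) + 1·(2−(-3))) = ½·(-27/2 − 7 + 5) = -31/4, so the Z-coordinate is -1/2.
Check: 5/4 + 1/4 − 1/2 = 1.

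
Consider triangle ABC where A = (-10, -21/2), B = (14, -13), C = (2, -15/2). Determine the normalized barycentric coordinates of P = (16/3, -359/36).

(1/9, 7/18, 1/2)

Signed area of the reference triangle: [ABC] = ½·((-10)·(-13−(-15/2)) + 14·(-15/2−(-21/2)) + 2·(-21/2−(-13))) = ½·(55 + 42 + 5) = 51.
[PBC] = ½·((16/3)·(-13−(-15/2)) + 14·(-15/2−(-359/36)) + 2·(-359/36−(-13))) = ½·(-88/3 + 623/18 + 109/18) = 17/3, so the A-coordinate is (17/3)/51 = 1/9.
[APC] = ½·((-10)·(-359/36−(-15/2)) + (16/3)·(-15/2−(-21/2)) + 2·(-21/2−(-359/36))) = ½·(445/18 + 16 − 19/18) = 119/6, so the B-coordinate is 7/18.
[ABP] = ½·((-10)·(-13−(-359/36)) + 14·(-359/36−(-21/2)) + (16/3)·(-21/2−(-13))) = ½·(545/18 + 133/18 + 40/3) = 51/2, so the C-coordinate is 1/2.
Check: 1/9 + 7/18 + 1/2 = 1.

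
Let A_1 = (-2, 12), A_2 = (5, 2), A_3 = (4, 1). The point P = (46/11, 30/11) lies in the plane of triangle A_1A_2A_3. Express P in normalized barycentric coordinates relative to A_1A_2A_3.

(1/11, 8/11, 2/11)

Signed area of the reference triangle: [A_1A_2A_3] = ½·((-2)·(2−1) + 5·(1−12) + 4·(12−2)) = ½·(-2 − 55 + 40) = -17/2.
[PA_2A_3] = ½·((46/11)·(2−1) + 5·(1−(30/11)) + 4·(30/11−2)) = ½·(46/11 − 95/11 + 32/11) = -17/22, so the A_1-coordinate is (-17/22)/(-17/2) = 1/11.
[A_1PA_3] = ½·((-2)·(30/11−1) + (46/11)·(1−12) + 4·(12−(30/11))) = ½·(-38/11 − 46 + 408/11) = -68/11, so the A_2-coordinate is 8/11.
[A_1A_2P] = ½·((-2)·(2−(30/11)) + 5·(30/11−12) + (46/11)·(12−2)) = ½·(16/11 − 510/11 + 460/11) = -17/11, so the A_3-coordinate is 2/11.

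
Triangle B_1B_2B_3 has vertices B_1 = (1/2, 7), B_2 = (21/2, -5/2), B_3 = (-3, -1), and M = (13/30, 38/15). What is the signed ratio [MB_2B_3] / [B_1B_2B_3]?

[B_1B_2B_3] = ½·((1/2)·(-5/2−(-1)) + (21/2)·(-1−7) + (-3)·(7−(-5/2))) = ½·(-3/4 − 84 − 57/2) = -453/8.
[MB_2B_3] = ½·((13/30)·(-5/2−(-1)) + (21/2)·(-1−(38/15)) + (-3)·(38/15−(-5/2))) = ½·(-13/20 − 371/10 − 151/10) = -1057/40, so the ratio is (-1057/40)/(-453/8) = 7/15.

7/15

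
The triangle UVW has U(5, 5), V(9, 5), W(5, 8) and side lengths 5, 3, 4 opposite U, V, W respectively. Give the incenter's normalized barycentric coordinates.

The incenter has barycentric coordinates proportional to the opposite side lengths: (5 : 3 : 4).
Normalizing by 5+3+4 = 12 gives (5/12, 1/4, 1/3).

(5/12, 1/4, 1/3)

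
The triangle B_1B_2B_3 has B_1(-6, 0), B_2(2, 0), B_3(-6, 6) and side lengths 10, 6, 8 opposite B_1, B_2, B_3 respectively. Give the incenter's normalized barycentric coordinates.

(5/12, 1/4, 1/3)

The incenter has barycentric coordinates proportional to the opposite side lengths: (10 : 6 : 8).
Normalizing by 10+6+8 = 24 gives (5/12, 1/4, 1/3).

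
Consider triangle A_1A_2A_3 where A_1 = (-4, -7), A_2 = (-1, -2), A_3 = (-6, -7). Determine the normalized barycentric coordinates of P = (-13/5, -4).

(1/5, 3/5, 1/5)

Signed area of the reference triangle: [A_1A_2A_3] = ½·((-4)·(-2−(-7)) + (-1)·(-7−(-7)) + (-6)·(-7−(-2))) = ½·(-20 + 0 + 30) = 5.
[PA_2A_3] = ½·((-13/5)·(-2−(-7)) + (-1)·(-7−(-4)) + (-6)·(-4−(-2))) = ½·(-13 + 3 + 12) = 1, so the A_1-coordinate is 1/5 = 1/5.
[A_1PA_3] = ½·((-4)·(-4−(-7)) + (-13/5)·(-7−(-7)) + (-6)·(-7−(-4))) = ½·(-12 + 0 + 18) = 3, so the A_2-coordinate is 3/5.
[A_1A_2P] = ½·((-4)·(-2−(-4)) + (-1)·(-4−(-7)) + (-13/5)·(-7−(-2))) = ½·(-8 − 3 + 13) = 1, so the A_3-coordinate is 1/5.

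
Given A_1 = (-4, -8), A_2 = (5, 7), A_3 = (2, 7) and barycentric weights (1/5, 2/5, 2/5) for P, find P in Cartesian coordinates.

P = (1/5)·A_1 + (2/5)·A_2 + (2/5)·A_3.
x-coordinate: (1/5)·(-4) + (2/5)·5 + (2/5)·2 = 2.
y-coordinate: (1/5)·(-8) + (2/5)·7 + (2/5)·7 = 4.

(2, 4)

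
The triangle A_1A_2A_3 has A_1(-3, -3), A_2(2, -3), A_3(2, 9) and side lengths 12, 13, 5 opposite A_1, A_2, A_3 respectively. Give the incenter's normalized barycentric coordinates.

The incenter has barycentric coordinates proportional to the opposite side lengths: (12 : 13 : 5).
Normalizing by 12+13+5 = 30 gives (2/5, 13/30, 1/6).

(2/5, 13/30, 1/6)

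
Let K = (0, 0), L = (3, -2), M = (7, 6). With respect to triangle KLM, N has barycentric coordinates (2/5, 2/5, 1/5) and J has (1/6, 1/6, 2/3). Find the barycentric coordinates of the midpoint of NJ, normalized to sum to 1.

(17/60, 17/60, 13/30)

Since both coordinate triples sum to 1, the midpoint's barycentrics are the componentwise average.
(2/5+1/6)/2 = 17/60; similarly 17/60 and 13/30.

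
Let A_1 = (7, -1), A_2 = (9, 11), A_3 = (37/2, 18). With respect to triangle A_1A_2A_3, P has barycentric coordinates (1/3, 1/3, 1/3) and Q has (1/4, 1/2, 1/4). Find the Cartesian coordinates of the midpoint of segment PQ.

Barycentric coordinates of the midpoint are the average: (7/24, 5/12, 7/24).
Converting: (7/24)·A_1 + (5/12)·A_2 + (7/24)·A_3 = (179/16, 229/24).

(179/16, 229/24)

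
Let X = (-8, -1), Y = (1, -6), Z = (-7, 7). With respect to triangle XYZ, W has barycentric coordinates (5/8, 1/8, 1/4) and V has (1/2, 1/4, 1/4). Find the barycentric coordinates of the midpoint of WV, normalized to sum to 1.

(9/16, 3/16, 1/4)

Since both coordinate triples sum to 1, the midpoint's barycentrics are the componentwise average.
(5/8+1/2)/2 = 9/16; similarly 3/16 and 1/4.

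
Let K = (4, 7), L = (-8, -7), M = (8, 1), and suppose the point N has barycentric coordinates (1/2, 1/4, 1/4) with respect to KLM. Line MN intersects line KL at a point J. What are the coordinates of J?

Line MN meets KL where the M-coordinate vanishes; zeroing N's M-weight and renormalizing leaves K, L-weights 1/2 : 1/4 → (2/3, 1/3).
So J = (2/3)·K + (1/3)·L = (0, 7/3).

(0, 7/3)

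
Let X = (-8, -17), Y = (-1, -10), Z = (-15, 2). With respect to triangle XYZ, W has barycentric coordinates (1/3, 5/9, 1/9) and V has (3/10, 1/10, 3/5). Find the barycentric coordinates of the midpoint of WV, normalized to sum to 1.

(19/60, 59/180, 16/45)

Since both coordinate triples sum to 1, the midpoint's barycentrics are the componentwise average.
(1/3+3/10)/2 = 19/60; similarly 59/180 and 16/45.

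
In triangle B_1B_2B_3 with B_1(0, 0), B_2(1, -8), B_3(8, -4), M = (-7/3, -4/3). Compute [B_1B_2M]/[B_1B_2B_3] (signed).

-1/3

[B_1B_2B_3] = ½·(0·(-8−(-4)) + 1·(-4−0) + 8·(0−(-8))) = ½·(0 − 4 + 64) = 30.
[B_1B_2M] = ½·(0·(-8−(-4/3)) + 1·(-4/3−0) + (-7/3)·(0−(-8))) = ½·(0 − 4/3 − 56/3) = -10, so the ratio is (-10)/30 = -1/3.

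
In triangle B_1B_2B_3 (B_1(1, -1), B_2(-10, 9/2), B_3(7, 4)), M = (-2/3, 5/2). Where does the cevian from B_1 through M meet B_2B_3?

Barycentric coordinates of M with respect to B_1B_2B_3: (1/3, 1/3, 1/3).
On side B_2B_3 the B_1-coordinate is zero; dropping M's B_1-weight 1/3 and renormalizing the remaining 1/3 : 1/3 gives weights 1/2, 1/2 on B_2, B_3.
N = (1/2)·(-10, 9/2) + (1/2)·(7, 4) = (-3/2, 17/4).

(-3/2, 17/4)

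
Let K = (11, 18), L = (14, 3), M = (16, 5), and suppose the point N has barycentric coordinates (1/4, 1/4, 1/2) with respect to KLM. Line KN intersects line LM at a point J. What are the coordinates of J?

(46/3, 13/3)

Line KN meets LM where the K-coordinate vanishes; zeroing N's K-weight and renormalizing leaves L, M-weights 1/4 : 1/2 → (1/3, 2/3).
So J = (1/3)·L + (2/3)·M = (46/3, 13/3).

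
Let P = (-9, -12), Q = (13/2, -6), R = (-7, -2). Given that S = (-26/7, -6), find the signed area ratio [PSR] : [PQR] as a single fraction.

[PQR] = ½·((-9)·(-6−(-2)) + (13/2)·(-2−(-12)) + (-7)·(-12−(-6))) = ½·(36 + 65 + 42) = 143/2.
[PSR] = ½·((-9)·(-6−(-2)) + (-26/7)·(-2−(-12)) + (-7)·(-12−(-6))) = ½·(36 − 260/7 + 42) = 143/7, so the ratio is (143/7)/(143/2) = 2/7.

2/7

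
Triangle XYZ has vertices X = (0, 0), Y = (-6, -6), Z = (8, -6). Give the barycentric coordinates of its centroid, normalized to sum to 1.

(1/3, 1/3, 1/3)

The centroid is the average of the vertices, so each weight is 1/3.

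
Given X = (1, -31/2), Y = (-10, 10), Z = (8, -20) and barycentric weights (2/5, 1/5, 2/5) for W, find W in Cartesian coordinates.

(8/5, -61/5)

W = (2/5)·X + (1/5)·Y + (2/5)·Z.
x-coordinate: (2/5)·1 + (1/5)·(-10) + (2/5)·8 = 8/5.
y-coordinate: (2/5)·(-31/2) + (1/5)·10 + (2/5)·(-20) = -61/5.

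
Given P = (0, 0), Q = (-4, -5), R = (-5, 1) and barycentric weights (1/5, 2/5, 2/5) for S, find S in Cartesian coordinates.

(-18/5, -8/5)

S = (1/5)·P + (2/5)·Q + (2/5)·R.
x-coordinate: (1/5)·0 + (2/5)·(-4) + (2/5)·(-5) = -18/5.
y-coordinate: (1/5)·0 + (2/5)·(-5) + (2/5)·1 = -8/5.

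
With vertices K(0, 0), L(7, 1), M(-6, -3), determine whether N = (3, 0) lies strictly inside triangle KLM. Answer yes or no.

Barycentric coordinates of N: (1/5, 3/5, 1/5).
The three coordinates are positive, positive, positive; a point is interior exactly when all three are positive.

yes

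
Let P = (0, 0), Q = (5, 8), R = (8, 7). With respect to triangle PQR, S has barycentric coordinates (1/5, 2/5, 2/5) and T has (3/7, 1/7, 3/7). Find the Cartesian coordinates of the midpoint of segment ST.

Barycentric coordinates of the midpoint are the average: (11/35, 19/70, 29/70).
Converting: (11/35)·P + (19/70)·Q + (29/70)·R = (327/70, 71/14).

(327/70, 71/14)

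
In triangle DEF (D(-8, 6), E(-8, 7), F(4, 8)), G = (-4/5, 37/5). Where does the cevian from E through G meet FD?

Barycentric coordinates of G with respect to DEF: (1/5, 1/5, 3/5).
On side FD the E-coordinate is zero; dropping G's E-weight 1/5 and renormalizing the remaining 3/5 : 1/5 gives weights 3/4, 1/4 on F, D.
H = (3/4)·(4, 8) + (1/4)·(-8, 6) = (1, 15/2).

(1, 15/2)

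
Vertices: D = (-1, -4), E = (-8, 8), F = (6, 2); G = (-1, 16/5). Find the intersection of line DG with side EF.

(-1, 5)

Barycentric coordinates of G with respect to DEF: (1/5, 2/5, 2/5).
On side EF the D-coordinate is zero; dropping G's D-weight 1/5 and renormalizing the remaining 2/5 : 2/5 gives weights 1/2, 1/2 on E, F.
H = (1/2)·(-8, 8) + (1/2)·(6, 2) = (-1, 5).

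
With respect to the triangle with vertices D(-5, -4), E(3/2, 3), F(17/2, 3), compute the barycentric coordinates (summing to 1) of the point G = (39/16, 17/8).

Signed area of the reference triangle: [DEF] = ½·((-5)·(3−3) + (3/2)·(3−(-4)) + (17/2)·(-4−3)) = ½·(0 + 21/2 − 119/2) = -49/2.
[GEF] = ½·((39/16)·(3−3) + (3/2)·(3−(17/8)) + (17/2)·(17/8−3)) = ½·(0 + 21/16 − 119/16) = -49/16, so the D-coordinate is (-49/16)/(-49/2) = 1/8.
[DGF] = ½·((-5)·(17/8−3) + (39/16)·(3−(-4)) + (17/2)·(-4−(17/8))) = ½·(35/8 + 273/16 − 833/16) = -245/16, so the E-coordinate is 5/8.
[DEG] = ½·((-5)·(3−(17/8)) + (3/2)·(17/8−(-4)) + (39/16)·(-4−3)) = ½·(-35/8 + 147/16 − 273/16) = -49/8, so the F-coordinate is 1/4.
Check: 1/8 + 5/8 + 1/4 = 1.

(1/8, 5/8, 1/4)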